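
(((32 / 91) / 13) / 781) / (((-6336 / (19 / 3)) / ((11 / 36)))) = -19 / 1796106312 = -0.00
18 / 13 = 1.38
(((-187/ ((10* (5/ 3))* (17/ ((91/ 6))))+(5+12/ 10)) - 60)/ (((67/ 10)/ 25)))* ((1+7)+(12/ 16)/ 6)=-2073825/ 1072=-1934.54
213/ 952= 0.22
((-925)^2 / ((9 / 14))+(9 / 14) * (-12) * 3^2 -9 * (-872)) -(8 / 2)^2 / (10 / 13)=421699948 / 315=1338729.99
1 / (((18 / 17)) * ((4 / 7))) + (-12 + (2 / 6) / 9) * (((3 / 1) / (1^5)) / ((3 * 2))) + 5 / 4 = -665 / 216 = -3.08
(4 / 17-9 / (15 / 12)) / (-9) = 0.77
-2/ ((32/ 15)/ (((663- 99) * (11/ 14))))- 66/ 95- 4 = -2235151/ 5320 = -420.14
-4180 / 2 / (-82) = 1045 / 41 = 25.49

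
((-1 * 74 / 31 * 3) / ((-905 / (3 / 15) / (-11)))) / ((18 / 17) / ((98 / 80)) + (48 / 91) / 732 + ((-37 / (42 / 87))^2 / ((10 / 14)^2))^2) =-0.00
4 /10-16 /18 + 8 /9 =2 /5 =0.40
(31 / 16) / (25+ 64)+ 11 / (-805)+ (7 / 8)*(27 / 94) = 6988791 / 26938520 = 0.26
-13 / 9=-1.44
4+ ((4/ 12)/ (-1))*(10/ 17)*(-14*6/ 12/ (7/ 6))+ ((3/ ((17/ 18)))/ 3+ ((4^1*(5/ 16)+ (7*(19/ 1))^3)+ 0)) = 159979825/ 68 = 2352644.49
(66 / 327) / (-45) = -22 / 4905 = -0.00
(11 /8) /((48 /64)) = 11 /6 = 1.83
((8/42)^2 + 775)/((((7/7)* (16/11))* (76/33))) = 2176669/9408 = 231.36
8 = 8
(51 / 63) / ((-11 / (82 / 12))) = -0.50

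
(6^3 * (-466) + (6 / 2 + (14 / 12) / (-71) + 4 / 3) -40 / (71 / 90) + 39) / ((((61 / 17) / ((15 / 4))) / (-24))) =10935063765 / 4331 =2524835.78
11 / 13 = 0.85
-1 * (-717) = 717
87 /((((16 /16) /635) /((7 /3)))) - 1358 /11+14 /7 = 1416619 /11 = 128783.55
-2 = -2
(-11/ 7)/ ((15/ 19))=-209/ 105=-1.99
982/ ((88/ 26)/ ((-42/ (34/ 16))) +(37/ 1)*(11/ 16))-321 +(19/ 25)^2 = -19420875832/ 68976875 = -281.56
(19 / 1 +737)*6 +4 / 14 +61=32181 / 7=4597.29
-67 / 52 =-1.29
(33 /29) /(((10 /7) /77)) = 61.33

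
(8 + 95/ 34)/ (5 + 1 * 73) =0.14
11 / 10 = 1.10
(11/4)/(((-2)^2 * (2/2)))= 11/16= 0.69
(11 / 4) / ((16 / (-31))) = -5.33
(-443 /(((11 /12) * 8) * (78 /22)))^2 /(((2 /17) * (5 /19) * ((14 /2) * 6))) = 63388427 /283920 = 223.26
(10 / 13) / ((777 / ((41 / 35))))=82 / 70707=0.00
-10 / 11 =-0.91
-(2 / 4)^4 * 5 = -5 / 16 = -0.31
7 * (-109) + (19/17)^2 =-220146/289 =-761.75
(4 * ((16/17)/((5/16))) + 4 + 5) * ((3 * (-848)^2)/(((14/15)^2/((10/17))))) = 434186006400/14161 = 30660688.26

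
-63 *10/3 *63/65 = -2646/13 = -203.54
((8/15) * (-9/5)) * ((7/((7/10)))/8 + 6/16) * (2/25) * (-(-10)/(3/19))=-7.90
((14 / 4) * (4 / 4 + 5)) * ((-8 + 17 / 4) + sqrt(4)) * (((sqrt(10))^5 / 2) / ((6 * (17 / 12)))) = -3675 * sqrt(10) / 17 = -683.61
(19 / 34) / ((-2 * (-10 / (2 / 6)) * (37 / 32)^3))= 77824 / 12916515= 0.01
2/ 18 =1/ 9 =0.11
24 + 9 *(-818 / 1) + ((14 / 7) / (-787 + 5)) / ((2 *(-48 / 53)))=-7338.00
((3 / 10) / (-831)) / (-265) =1 / 734050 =0.00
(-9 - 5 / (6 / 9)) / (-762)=11 / 508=0.02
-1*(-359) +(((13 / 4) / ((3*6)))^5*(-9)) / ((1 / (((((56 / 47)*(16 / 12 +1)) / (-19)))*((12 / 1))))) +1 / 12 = 2154370377421 / 5999588352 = 359.09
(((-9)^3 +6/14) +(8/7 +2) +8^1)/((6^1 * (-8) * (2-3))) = -14.95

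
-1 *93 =-93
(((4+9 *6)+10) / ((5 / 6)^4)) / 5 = 88128 / 3125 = 28.20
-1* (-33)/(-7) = -33/7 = -4.71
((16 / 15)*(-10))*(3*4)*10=-1280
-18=-18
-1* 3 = -3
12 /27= 4 /9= 0.44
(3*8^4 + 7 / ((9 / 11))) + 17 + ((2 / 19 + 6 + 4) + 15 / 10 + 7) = 12332.16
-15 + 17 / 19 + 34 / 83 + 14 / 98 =-149609 / 11039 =-13.55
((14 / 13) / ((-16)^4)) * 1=7 / 425984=0.00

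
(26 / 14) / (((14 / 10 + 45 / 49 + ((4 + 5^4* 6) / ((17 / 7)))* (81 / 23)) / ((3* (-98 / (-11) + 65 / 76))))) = 0.01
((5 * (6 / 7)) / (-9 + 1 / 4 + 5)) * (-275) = 2200 / 7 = 314.29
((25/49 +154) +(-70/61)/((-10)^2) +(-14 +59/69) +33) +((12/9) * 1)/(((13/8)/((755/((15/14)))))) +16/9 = 60672936217/80433990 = 754.32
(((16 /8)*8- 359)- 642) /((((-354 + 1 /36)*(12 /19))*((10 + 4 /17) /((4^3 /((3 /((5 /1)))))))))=45.92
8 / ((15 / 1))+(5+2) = 113 / 15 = 7.53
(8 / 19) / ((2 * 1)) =4 / 19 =0.21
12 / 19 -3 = -45 / 19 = -2.37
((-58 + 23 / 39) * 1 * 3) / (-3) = 2239 / 39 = 57.41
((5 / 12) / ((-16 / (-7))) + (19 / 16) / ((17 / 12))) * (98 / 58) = 1.72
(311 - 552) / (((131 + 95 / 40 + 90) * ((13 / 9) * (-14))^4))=-1581201 / 245086910614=-0.00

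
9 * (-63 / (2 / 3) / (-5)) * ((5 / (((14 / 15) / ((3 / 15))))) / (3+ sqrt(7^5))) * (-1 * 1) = 2187 / 67192 - 35721 * sqrt(7) / 67192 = -1.37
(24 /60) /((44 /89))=89 /110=0.81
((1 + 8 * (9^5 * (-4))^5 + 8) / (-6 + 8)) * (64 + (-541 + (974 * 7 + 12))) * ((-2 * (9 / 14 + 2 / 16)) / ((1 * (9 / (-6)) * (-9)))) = 178507916519808658407121670845669 / 84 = 2125094244283436409608591000000.00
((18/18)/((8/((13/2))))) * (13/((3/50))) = 4225/24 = 176.04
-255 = -255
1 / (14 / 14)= 1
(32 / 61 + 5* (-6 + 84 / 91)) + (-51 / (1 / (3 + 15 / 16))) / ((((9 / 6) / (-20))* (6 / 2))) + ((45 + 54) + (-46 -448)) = 749607 / 1586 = 472.64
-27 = -27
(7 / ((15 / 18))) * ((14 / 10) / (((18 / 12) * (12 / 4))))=196 / 75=2.61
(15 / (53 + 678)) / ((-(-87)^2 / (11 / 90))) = -11 / 33197634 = -0.00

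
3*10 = 30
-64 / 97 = -0.66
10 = 10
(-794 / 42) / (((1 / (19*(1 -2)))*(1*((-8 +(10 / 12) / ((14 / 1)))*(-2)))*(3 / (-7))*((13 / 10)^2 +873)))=-10560200 / 175025469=-0.06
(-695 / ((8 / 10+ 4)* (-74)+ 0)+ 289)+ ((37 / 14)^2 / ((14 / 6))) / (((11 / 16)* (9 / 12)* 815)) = 1589008742809 / 5461191120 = 290.96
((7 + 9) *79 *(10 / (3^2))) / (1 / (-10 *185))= -23384000 / 9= -2598222.22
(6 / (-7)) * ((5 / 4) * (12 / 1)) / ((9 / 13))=-130 / 7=-18.57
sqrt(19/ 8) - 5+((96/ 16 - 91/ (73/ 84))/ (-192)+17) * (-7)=-298071/ 2336+sqrt(38)/ 4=-126.06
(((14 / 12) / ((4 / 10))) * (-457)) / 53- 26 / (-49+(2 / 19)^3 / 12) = -15787033373 / 641260356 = -24.62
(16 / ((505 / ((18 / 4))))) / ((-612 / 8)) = -16 / 8585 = -0.00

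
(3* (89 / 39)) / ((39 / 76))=6764 / 507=13.34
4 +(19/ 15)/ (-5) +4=581/ 75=7.75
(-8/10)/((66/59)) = -118/165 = -0.72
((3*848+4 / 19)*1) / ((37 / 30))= 1450200 / 703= 2062.87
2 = 2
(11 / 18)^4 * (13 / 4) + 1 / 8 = 242821 / 419904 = 0.58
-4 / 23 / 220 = -1 / 1265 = -0.00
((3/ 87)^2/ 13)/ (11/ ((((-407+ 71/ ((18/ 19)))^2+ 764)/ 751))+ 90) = 35972065/ 35424695672262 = 0.00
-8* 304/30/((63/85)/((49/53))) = -144704/1431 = -101.12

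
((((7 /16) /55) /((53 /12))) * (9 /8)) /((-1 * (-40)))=0.00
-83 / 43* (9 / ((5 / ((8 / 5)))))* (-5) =5976 / 215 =27.80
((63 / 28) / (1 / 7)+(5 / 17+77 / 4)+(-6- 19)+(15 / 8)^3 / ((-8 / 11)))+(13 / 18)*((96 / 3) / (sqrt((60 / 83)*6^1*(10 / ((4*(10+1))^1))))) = 85675 / 69632+104*sqrt(913) / 135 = 24.51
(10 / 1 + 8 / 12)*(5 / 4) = 40 / 3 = 13.33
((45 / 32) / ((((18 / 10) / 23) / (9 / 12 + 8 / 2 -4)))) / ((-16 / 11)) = -18975 / 2048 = -9.27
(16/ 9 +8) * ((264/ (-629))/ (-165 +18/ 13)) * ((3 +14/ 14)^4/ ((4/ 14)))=90202112/ 4013649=22.47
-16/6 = -8/3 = -2.67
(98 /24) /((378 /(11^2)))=847 /648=1.31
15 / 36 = 5 / 12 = 0.42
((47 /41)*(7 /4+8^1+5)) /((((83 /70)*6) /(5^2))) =2426375 /40836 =59.42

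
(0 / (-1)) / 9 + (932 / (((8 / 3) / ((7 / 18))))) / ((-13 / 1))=-1631 / 156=-10.46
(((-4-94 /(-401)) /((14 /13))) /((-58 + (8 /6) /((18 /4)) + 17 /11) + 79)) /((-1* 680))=583011 /2589805568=0.00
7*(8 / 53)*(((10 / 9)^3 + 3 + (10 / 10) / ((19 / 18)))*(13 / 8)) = 6704425 / 734103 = 9.13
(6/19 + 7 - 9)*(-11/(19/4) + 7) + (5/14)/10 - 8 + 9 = -69275/10108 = -6.85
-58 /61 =-0.95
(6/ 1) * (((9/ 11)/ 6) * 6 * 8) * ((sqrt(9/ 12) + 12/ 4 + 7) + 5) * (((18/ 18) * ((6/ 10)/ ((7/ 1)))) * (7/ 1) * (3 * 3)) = 5832 * sqrt(3)/ 55 + 34992/ 11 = 3364.75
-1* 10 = -10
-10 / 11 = -0.91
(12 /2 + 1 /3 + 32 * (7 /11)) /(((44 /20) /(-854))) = -3761870 /363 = -10363.28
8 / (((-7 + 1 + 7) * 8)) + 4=5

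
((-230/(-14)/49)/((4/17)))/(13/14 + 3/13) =25415/20678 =1.23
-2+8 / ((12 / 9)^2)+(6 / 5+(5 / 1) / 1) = 87 / 10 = 8.70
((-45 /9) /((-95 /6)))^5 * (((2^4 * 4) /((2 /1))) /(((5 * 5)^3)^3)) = 248832 /9445568084716796875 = 0.00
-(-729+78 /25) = 18147 /25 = 725.88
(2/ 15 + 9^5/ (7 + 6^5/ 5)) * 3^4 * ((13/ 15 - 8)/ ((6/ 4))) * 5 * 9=-239992038/ 365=-657512.43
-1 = -1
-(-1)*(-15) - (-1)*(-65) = -80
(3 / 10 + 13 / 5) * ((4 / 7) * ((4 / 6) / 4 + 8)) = 203 / 15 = 13.53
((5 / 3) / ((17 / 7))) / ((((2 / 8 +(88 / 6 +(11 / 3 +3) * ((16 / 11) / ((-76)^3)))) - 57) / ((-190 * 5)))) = 2006943400 / 129546001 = 15.49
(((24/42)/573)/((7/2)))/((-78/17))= -68/1095003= -0.00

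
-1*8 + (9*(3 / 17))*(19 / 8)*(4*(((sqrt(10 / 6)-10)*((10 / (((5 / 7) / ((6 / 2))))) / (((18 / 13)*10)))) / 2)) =-16105 / 68 + 5187*sqrt(15) / 680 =-207.30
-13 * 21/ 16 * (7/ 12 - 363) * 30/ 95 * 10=19527.58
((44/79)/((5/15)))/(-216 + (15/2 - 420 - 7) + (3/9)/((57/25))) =-45144/17165989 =-0.00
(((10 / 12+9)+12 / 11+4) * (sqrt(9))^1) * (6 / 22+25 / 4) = 282695 / 968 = 292.04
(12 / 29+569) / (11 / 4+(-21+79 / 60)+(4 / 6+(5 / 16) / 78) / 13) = -1339534560 / 39713963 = -33.73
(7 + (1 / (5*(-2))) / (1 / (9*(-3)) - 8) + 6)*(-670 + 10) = -1863642 / 217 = -8588.21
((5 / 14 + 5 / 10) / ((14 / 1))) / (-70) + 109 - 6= 353287 / 3430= 103.00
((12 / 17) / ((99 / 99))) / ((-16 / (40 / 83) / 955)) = -28650 / 1411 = -20.30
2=2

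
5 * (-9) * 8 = -360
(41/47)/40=41/1880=0.02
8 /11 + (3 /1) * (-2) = -58 /11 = -5.27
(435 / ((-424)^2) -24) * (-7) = 30199323 / 179776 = 167.98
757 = 757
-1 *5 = -5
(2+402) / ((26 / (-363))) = -73326 / 13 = -5640.46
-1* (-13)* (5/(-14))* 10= -325/7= -46.43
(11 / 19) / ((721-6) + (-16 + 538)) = 11 / 23503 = 0.00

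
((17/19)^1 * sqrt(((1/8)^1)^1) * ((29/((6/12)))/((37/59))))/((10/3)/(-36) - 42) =-0.70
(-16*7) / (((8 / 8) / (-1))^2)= -112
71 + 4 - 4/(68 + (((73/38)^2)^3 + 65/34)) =461133736773163/6151179739297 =74.97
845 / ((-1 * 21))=-845 / 21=-40.24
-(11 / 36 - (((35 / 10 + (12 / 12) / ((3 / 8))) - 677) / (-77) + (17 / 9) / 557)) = 1855001 / 220572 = 8.41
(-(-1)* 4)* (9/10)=18/5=3.60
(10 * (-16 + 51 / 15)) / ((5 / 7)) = -882 / 5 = -176.40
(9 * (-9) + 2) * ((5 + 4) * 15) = -10665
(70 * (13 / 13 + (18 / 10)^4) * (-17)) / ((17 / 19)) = -1911476 / 125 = -15291.81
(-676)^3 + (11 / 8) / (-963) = -2379887138315 / 7704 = -308915776.00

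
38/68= 19/34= 0.56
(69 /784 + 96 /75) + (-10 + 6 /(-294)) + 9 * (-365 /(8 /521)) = -4193307837 /19600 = -213944.28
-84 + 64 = -20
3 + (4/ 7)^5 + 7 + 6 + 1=286743/ 16807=17.06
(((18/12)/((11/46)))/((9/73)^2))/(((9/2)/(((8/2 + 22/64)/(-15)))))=-17036813/641520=-26.56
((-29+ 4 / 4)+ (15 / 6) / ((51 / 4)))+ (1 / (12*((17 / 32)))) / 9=-12754 / 459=-27.79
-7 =-7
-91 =-91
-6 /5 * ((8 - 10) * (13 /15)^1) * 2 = 104 /25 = 4.16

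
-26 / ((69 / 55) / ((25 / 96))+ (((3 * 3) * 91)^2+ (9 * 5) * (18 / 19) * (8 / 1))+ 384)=-679250 / 17542698981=-0.00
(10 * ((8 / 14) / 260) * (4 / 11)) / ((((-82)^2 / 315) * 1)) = 90 / 240383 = 0.00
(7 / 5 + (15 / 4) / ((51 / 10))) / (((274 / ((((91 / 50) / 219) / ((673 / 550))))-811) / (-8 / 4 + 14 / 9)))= -242242 / 10090917885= -0.00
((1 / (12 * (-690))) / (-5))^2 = 0.00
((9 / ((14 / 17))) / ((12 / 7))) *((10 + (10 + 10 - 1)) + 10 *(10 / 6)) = 2329 / 8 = 291.12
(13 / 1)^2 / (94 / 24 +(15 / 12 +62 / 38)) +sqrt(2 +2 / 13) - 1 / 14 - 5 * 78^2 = -329788051 / 10850 +2 * sqrt(91) / 13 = -30393.74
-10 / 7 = -1.43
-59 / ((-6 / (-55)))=-3245 / 6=-540.83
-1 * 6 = -6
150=150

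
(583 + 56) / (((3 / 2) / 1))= 426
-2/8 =-1/4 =-0.25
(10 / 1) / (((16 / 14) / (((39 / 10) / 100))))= 273 / 800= 0.34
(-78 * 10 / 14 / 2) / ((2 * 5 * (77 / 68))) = -1326 / 539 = -2.46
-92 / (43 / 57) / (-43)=5244 / 1849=2.84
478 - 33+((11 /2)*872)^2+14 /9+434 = 207022469 /9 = 23002496.56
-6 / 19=-0.32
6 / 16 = 3 / 8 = 0.38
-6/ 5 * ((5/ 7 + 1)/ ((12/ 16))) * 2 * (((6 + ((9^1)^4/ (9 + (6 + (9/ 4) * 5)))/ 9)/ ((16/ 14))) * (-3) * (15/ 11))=255312/ 385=663.15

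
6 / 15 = 2 / 5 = 0.40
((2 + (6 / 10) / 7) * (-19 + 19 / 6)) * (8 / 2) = -2774 / 21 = -132.10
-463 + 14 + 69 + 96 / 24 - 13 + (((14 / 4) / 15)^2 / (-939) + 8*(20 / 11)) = -374.45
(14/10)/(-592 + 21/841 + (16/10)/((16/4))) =-5887/2487573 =-0.00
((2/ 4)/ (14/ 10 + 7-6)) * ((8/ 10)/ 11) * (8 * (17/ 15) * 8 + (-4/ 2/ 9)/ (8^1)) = 13051/ 11880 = 1.10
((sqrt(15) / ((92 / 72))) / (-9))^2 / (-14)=-30 / 3703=-0.01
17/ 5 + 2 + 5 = 52/ 5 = 10.40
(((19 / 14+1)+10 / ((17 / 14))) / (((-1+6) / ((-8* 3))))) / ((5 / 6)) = -181512 / 2975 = -61.01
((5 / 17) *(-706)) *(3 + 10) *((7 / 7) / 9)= -45890 / 153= -299.93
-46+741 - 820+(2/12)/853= -639749/5118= -125.00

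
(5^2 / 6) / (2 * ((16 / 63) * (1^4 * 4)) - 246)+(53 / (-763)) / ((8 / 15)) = -1382145 / 9381848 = -0.15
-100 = -100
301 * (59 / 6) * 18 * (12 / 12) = 53277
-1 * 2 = -2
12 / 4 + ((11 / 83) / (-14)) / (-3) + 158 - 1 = 160.00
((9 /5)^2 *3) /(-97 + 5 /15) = -729 /7250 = -0.10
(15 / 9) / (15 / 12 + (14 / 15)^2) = 1500 / 1909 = 0.79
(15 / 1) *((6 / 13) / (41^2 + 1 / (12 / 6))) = 60 / 14573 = 0.00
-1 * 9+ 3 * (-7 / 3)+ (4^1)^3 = 48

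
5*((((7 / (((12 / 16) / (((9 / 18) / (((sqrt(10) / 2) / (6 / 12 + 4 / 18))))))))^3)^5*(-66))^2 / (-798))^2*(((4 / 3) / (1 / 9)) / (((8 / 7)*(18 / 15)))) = 7831701203053351060895261515336835912387970761620114906813688509579940230882658752070146273619034937779999906516253150101070938112 / 113828408405837779386522007100872769090464352345568711630853369972480364064520128589023984968662261962890625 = 68802694448038123578905.57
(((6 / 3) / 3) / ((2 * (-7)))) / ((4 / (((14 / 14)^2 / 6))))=-1 / 504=-0.00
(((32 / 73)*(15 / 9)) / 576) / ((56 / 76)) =95 / 55188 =0.00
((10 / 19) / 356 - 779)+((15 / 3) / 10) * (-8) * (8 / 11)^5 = -424743901727 / 544674482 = -779.81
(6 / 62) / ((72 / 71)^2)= 5041 / 53568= 0.09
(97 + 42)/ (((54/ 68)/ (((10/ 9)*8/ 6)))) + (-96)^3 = -644783504/ 729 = -884476.69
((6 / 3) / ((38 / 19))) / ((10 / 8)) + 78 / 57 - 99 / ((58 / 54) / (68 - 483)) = 38253.72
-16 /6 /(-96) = 1 /36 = 0.03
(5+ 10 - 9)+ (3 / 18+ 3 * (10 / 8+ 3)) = 227 / 12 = 18.92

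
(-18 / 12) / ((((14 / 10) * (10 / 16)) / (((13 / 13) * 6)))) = -10.29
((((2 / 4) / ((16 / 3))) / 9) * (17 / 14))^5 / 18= 1419857 / 78934861028524032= 0.00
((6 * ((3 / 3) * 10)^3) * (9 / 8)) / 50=135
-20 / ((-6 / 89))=890 / 3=296.67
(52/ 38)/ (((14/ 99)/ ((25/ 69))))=3.51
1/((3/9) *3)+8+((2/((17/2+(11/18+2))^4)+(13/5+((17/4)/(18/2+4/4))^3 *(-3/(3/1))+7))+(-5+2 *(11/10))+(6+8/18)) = 22.17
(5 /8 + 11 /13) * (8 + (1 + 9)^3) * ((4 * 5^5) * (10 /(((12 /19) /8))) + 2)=2347964504.31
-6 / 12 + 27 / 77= -23 / 154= -0.15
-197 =-197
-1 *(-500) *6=3000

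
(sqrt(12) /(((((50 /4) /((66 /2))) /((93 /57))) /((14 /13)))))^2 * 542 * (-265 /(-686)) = 2886008837184 /53382875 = 54062.45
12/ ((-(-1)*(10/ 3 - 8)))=-18/ 7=-2.57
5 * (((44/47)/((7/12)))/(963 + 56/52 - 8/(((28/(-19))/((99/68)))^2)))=0.01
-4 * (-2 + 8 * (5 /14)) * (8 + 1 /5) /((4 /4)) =-984 /35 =-28.11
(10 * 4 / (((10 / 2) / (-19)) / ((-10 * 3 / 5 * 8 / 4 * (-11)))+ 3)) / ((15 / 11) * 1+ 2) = 1103520 / 278203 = 3.97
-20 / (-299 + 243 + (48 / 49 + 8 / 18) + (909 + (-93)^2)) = -882 / 419101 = -0.00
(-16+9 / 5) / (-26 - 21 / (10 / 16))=71 / 298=0.24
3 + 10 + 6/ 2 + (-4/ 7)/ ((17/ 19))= 1828/ 119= 15.36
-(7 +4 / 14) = -7.29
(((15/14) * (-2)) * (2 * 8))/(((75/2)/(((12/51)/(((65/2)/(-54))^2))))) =-1492992/2513875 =-0.59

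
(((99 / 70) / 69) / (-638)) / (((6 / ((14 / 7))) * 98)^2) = -1 / 2690464560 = -0.00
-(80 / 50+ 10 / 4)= -41 / 10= -4.10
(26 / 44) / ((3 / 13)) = 169 / 66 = 2.56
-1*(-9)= 9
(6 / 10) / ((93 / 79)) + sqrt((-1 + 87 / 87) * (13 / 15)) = 0.51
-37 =-37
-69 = -69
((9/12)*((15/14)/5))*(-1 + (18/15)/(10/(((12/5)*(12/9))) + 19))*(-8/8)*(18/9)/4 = 2511/33040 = 0.08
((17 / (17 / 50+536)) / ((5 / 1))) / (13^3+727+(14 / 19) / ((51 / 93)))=27455 / 12669503931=0.00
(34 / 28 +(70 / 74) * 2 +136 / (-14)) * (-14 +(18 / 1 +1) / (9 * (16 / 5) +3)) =347353 / 3922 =88.57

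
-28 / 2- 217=-231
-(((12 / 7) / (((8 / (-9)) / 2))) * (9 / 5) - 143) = 5248 / 35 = 149.94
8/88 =1/11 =0.09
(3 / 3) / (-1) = -1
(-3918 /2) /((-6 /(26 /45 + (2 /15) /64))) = 109051 /576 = 189.32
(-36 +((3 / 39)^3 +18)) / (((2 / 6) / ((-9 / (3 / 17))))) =6050385 / 2197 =2753.93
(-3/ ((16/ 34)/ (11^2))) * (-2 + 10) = -6171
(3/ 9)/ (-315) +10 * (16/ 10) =15119/ 945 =16.00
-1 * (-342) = 342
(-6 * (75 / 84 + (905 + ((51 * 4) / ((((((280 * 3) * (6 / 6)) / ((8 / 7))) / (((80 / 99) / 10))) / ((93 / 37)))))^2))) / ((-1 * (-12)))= -452.95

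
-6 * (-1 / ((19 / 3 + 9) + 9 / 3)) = 0.33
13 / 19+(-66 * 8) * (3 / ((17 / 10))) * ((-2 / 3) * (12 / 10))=240989 / 323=746.10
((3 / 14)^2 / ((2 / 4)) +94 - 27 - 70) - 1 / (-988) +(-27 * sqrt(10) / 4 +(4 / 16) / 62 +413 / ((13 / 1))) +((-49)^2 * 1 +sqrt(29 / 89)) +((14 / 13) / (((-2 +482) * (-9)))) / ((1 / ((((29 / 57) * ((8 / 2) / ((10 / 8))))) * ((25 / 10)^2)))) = -27 * sqrt(10) / 4 +sqrt(2581) / 89 +45443133635 / 18701928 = 2409.09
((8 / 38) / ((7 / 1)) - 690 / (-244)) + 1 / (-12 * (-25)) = 2.86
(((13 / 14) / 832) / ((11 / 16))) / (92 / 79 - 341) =-79 / 16537752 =-0.00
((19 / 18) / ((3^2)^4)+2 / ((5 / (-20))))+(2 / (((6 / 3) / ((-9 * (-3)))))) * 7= 21375757 / 118098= 181.00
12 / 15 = 4 / 5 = 0.80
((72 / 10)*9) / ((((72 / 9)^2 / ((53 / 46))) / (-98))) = -210357 / 1840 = -114.32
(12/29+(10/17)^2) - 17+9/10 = -1285661/83810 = -15.34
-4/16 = -1/4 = -0.25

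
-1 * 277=-277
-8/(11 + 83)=-4/47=-0.09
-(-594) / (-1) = -594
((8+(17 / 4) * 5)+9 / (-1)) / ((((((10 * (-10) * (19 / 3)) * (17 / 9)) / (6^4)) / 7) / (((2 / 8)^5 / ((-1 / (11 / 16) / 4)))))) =13640319 / 33075200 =0.41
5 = 5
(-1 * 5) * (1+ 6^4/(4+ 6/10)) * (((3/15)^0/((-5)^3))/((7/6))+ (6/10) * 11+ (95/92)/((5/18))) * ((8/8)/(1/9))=-3469806639/26450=-131183.62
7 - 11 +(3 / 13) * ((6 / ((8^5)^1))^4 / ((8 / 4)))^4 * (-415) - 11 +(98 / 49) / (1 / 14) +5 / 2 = 15.50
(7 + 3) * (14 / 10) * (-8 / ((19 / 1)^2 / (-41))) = 4592 / 361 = 12.72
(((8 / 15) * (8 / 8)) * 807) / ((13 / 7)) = 15064 / 65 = 231.75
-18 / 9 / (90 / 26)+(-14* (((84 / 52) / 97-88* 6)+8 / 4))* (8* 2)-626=6650156044 / 56745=117193.69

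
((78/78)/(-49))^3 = -1/117649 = -0.00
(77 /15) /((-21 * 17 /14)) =-154 /765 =-0.20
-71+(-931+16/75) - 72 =-80534/75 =-1073.79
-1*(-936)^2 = -876096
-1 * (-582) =582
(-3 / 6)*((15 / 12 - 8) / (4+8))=9 / 32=0.28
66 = 66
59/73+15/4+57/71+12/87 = 3306133/601228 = 5.50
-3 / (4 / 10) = -15 / 2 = -7.50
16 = 16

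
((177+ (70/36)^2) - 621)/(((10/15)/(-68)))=2424727/54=44902.35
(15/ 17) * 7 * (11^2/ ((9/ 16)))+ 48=70208/ 51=1376.63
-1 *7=-7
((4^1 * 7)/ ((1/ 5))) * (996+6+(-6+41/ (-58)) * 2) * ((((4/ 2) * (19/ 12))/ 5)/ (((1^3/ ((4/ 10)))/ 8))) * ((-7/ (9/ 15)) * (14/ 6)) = -5978747936/ 783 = -7635693.40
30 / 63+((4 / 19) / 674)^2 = 409984174 / 860966589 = 0.48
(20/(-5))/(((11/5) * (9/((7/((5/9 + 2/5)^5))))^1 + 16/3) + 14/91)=-37315687500/72211676099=-0.52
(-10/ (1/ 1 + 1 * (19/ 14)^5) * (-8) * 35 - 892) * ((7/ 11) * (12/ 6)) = -499.35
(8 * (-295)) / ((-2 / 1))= 1180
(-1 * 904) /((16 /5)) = -565 /2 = -282.50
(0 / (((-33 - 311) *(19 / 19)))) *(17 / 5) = 0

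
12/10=6/5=1.20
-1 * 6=-6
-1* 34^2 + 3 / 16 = -18493 / 16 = -1155.81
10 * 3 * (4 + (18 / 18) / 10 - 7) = -87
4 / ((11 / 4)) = 16 / 11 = 1.45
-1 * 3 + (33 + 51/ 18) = 197/ 6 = 32.83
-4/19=-0.21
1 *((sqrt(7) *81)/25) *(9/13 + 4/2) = 567 *sqrt(7)/65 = 23.08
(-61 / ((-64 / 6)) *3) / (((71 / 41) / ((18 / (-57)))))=-67527 / 21584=-3.13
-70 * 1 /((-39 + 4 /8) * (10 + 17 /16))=320 /1947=0.16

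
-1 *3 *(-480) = 1440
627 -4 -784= -161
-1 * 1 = -1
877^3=674526133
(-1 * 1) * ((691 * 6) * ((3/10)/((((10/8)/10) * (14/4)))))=-2842.97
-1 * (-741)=741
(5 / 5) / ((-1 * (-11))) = 1 / 11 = 0.09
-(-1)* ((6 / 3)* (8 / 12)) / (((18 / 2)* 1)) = 4 / 27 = 0.15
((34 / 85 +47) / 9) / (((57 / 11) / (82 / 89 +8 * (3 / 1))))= 1927442 / 76095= 25.33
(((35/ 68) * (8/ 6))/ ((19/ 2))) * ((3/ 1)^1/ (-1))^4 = 1890/ 323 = 5.85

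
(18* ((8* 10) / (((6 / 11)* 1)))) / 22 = 120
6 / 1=6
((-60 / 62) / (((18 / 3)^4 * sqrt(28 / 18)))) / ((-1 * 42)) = 5 * sqrt(14) / 1312416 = 0.00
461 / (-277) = -461 / 277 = -1.66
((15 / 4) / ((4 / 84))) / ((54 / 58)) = 1015 / 12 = 84.58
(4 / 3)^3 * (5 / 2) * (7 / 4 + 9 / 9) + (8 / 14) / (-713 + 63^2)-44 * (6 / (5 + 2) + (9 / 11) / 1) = -57.42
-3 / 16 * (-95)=285 / 16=17.81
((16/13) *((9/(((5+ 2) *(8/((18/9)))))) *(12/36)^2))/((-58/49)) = -14/377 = -0.04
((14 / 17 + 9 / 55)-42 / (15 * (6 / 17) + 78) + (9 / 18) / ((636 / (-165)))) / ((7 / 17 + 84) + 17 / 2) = 8261603 / 2173202460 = 0.00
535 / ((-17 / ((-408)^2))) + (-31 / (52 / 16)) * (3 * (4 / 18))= -204310328 / 39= -5238726.36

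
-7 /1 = -7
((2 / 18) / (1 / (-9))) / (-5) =0.20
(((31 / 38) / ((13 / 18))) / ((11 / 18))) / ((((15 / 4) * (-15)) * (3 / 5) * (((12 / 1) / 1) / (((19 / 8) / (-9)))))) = 31 / 25740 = 0.00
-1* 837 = -837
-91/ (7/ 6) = -78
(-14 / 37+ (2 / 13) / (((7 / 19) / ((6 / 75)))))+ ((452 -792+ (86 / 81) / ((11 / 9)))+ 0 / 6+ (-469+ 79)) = -6078962962 / 8333325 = -729.48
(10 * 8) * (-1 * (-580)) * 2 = 92800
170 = 170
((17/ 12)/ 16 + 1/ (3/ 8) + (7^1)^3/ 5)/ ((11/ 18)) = 205503/ 1760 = 116.76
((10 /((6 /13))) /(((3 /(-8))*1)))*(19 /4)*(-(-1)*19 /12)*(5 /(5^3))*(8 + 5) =-61009 /270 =-225.96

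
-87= -87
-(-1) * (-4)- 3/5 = -23/5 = -4.60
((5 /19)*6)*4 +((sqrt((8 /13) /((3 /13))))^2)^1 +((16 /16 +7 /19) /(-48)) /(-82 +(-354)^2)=512958451 /57106704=8.98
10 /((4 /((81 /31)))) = 405 /62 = 6.53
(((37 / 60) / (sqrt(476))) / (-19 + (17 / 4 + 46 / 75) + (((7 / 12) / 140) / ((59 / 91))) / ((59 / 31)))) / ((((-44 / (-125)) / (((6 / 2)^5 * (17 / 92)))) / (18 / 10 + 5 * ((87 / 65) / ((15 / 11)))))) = -1.71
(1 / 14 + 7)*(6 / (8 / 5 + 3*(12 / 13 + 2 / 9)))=57915 / 6874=8.43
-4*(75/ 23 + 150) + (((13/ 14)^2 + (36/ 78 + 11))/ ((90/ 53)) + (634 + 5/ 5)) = 17120491/ 586040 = 29.21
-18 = -18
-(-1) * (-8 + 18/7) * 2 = -76/7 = -10.86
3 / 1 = 3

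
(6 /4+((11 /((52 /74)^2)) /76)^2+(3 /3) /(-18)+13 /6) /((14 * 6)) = 0.04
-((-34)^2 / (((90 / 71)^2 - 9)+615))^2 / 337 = -8489636035204 / 790403018258673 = -0.01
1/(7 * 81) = 1/567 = 0.00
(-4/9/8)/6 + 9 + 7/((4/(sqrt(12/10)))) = 7 * sqrt(30)/20 + 971/108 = 10.91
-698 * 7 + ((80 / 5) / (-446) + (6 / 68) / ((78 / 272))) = -14163726 / 2899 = -4885.73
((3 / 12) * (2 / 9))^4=1 / 104976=0.00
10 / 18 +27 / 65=568 / 585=0.97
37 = 37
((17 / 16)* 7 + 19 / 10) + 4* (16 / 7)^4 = 22765067 / 192080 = 118.52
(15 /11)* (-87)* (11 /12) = -435 /4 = -108.75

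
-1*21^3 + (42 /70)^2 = -231516 /25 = -9260.64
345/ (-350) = -69/ 70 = -0.99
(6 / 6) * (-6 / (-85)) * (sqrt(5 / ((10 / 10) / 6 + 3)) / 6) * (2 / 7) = 2 * sqrt(570) / 11305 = 0.00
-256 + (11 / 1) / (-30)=-7691 / 30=-256.37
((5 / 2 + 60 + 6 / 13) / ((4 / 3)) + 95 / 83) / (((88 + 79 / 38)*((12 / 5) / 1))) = 39661835 / 177284016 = 0.22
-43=-43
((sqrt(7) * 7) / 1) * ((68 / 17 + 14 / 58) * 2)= 1722 * sqrt(7) / 29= 157.10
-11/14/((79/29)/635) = -202565/1106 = -183.15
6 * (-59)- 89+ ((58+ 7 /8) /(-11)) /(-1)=-38513 /88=-437.65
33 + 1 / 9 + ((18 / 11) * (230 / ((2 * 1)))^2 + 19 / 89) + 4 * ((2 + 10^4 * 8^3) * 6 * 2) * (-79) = -19415025909.77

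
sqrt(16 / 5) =1.79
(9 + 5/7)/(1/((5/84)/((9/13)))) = 1105/1323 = 0.84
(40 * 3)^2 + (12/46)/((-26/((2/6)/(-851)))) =3664065601/254449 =14400.00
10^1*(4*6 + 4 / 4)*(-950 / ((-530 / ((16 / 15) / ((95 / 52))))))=41600 / 159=261.64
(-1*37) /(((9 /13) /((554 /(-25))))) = 266474 /225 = 1184.33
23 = 23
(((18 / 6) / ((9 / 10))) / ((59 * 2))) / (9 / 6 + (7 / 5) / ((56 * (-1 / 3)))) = 200 / 10089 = 0.02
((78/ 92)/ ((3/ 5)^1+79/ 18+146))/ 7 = 1755/ 2187829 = 0.00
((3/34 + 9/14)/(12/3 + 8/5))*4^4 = 27840/833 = 33.42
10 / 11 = 0.91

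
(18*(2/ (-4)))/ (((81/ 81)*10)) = -9/ 10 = -0.90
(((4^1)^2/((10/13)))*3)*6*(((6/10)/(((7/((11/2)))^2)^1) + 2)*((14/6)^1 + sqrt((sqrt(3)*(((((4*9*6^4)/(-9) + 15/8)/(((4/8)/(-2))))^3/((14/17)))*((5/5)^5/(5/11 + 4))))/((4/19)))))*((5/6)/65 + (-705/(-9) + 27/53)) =1514544894/9275 + 94182731505837*3^(3/4)*sqrt(343692349)/12725300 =312773069393.00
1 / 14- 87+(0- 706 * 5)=-3616.93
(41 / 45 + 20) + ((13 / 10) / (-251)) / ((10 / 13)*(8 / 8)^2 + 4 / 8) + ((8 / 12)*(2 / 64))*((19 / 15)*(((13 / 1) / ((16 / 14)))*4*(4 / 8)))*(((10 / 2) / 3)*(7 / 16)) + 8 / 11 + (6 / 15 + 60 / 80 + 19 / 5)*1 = 10313795771 / 381680640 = 27.02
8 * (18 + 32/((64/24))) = 240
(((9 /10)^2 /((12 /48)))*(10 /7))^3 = 4251528 /42875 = 99.16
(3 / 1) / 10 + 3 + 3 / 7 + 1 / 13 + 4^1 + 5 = 11653 / 910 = 12.81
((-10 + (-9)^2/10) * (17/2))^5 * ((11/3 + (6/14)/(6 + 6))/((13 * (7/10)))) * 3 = -1093384720829173/815360000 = -1340984.01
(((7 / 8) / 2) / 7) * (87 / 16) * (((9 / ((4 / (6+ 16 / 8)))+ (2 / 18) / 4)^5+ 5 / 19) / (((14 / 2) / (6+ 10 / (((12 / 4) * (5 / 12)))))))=63441748343910719 / 49017913344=1294256.41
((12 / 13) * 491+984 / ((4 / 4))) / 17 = 18684 / 221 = 84.54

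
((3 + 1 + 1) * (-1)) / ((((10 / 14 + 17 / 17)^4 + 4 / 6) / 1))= -7203 / 13402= -0.54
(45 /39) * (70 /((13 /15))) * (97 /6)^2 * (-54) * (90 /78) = -3334314375 /2197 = -1517666.99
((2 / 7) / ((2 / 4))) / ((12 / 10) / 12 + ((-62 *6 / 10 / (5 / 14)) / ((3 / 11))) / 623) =-1.11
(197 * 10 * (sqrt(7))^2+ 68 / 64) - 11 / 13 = 2868365 / 208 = 13790.22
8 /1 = 8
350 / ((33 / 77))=2450 / 3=816.67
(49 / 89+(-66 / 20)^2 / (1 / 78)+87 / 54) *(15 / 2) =17052923 / 2670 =6386.86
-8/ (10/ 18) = -72/ 5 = -14.40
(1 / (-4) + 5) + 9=55 / 4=13.75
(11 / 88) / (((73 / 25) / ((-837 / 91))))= -20925 / 53144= -0.39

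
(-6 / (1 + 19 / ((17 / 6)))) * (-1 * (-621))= -63342 / 131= -483.53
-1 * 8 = -8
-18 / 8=-9 / 4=-2.25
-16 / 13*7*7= -784 / 13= -60.31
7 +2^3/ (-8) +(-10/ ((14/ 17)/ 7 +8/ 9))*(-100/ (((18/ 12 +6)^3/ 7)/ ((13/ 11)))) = 9250/ 363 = 25.48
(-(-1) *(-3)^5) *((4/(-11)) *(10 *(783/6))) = 1268460/11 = 115314.55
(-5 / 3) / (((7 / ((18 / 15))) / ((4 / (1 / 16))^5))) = -2147483648 / 7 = -306783378.29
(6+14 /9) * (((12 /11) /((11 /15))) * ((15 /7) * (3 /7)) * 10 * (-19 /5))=-2325600 /5929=-392.24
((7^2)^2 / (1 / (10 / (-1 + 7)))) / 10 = 2401 / 6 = 400.17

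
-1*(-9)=9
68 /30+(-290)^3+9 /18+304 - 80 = -731663197 /30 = -24388773.23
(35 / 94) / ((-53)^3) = -35 / 13994438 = -0.00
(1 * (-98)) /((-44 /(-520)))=-12740 /11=-1158.18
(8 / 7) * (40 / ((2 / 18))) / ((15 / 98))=2688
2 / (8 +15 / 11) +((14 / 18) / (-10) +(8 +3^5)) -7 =2263139 / 9270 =244.14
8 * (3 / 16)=3 / 2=1.50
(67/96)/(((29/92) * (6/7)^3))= 528563/150336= 3.52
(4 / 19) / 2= 2 / 19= 0.11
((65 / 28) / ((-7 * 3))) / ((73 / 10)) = -325 / 21462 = -0.02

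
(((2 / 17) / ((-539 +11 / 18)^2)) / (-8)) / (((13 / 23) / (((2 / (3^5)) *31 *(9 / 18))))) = -713 / 62265963903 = -0.00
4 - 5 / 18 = 67 / 18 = 3.72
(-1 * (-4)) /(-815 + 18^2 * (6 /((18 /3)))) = -4 /491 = -0.01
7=7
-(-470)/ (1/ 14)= 6580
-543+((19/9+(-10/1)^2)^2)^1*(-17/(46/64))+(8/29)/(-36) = -13353131411/54027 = -247156.63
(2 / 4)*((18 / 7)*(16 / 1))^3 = 11943936 / 343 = 34821.97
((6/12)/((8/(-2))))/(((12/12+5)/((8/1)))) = -1/6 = -0.17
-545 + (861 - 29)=287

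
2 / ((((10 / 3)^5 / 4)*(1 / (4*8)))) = 1944 / 3125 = 0.62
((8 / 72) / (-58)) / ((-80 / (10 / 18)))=1 / 75168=0.00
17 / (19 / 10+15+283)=170 / 2999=0.06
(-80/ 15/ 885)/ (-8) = 2/ 2655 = 0.00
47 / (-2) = -47 / 2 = -23.50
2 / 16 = 1 / 8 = 0.12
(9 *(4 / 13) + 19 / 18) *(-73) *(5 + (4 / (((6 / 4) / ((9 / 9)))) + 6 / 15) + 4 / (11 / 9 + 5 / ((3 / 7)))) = -23808074 / 10179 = -2338.94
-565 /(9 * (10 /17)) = -1921 /18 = -106.72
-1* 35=-35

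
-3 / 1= -3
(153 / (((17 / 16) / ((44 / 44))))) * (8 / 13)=1152 / 13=88.62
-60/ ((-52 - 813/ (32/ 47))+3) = 1920/ 39779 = 0.05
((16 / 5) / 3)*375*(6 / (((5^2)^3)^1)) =96 / 625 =0.15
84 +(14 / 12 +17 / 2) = 93.67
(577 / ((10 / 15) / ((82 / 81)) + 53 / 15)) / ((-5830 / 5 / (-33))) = 3.90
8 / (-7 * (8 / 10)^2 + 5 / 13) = -2600 / 1331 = -1.95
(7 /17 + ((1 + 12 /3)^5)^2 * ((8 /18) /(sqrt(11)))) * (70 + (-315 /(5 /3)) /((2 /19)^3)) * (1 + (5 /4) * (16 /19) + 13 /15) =-1052830187500000 * sqrt(11) /5643 - 55490344 /285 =-618792096155.56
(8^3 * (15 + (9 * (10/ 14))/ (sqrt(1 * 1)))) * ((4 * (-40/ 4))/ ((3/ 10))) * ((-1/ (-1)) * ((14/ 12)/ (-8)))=640000/ 3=213333.33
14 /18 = 7 /9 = 0.78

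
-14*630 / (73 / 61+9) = -864.98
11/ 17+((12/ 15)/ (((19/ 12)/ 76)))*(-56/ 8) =-22793/ 85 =-268.15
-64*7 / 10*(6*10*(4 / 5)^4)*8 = -5505024 / 625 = -8808.04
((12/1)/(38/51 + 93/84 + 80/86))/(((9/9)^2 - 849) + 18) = -368424/70904825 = -0.01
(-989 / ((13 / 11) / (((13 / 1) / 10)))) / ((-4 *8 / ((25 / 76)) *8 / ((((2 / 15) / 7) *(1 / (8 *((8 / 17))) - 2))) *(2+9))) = -36593 / 8716288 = -0.00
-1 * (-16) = 16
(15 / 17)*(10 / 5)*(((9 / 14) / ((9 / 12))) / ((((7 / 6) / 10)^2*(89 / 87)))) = 108.63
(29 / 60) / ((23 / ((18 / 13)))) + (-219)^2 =143403477 / 2990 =47961.03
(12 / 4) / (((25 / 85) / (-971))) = -49521 / 5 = -9904.20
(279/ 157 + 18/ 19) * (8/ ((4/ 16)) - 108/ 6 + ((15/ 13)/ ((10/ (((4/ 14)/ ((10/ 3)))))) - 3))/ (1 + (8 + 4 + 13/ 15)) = 2.16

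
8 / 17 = 0.47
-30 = -30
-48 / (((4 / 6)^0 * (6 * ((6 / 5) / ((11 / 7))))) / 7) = -220 / 3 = -73.33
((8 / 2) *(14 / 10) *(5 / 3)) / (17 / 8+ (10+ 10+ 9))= 224 / 747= 0.30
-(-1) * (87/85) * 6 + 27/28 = 16911/2380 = 7.11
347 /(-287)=-347 /287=-1.21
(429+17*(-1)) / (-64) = -6.44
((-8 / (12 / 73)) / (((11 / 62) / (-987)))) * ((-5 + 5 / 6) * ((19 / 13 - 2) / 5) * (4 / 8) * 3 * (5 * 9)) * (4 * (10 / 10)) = 4690520100 / 143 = 32800839.86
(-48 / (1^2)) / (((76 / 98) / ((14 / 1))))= -866.53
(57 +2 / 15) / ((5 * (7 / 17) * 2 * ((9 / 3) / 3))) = 14569 / 1050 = 13.88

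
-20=-20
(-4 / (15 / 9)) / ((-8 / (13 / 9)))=13 / 30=0.43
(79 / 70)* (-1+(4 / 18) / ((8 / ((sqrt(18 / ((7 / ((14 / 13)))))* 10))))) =-79 / 70+79* sqrt(13) / 546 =-0.61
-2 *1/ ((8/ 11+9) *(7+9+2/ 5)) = -55/ 4387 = -0.01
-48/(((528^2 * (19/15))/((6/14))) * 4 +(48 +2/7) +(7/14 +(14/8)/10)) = -13440/922850701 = -0.00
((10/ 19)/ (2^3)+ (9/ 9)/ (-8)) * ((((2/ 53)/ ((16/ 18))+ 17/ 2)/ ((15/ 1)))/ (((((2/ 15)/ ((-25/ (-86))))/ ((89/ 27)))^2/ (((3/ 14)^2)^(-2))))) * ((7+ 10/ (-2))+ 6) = -107631810409375/ 16288277364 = -6607.93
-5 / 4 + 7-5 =3 / 4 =0.75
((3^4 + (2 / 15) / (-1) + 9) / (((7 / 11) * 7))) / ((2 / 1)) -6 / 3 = 5944 / 735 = 8.09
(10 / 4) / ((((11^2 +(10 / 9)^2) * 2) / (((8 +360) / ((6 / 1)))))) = 6210 / 9901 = 0.63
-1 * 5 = -5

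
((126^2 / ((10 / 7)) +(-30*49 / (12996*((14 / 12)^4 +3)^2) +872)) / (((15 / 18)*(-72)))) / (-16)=427814511303203 / 34267437794400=12.48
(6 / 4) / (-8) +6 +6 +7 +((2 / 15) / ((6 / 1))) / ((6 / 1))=40643 / 2160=18.82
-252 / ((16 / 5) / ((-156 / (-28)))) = -1755 / 4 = -438.75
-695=-695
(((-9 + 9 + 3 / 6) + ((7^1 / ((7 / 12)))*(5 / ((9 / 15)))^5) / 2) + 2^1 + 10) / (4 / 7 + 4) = 273451675 / 5184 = 52749.17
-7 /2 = -3.50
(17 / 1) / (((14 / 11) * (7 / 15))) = 2805 / 98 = 28.62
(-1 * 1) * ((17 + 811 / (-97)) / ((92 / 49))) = -20531 / 4462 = -4.60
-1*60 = -60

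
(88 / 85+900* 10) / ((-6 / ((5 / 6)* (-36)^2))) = -27543168 / 17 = -1620186.35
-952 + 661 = -291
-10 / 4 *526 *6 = -7890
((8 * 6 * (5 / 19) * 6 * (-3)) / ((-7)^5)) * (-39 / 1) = -168480 / 319333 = -0.53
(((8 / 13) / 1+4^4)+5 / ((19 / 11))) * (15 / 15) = 64099 / 247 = 259.51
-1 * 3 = -3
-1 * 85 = -85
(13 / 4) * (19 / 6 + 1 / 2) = 143 / 12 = 11.92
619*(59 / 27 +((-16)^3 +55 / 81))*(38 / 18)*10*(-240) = 12837165379.42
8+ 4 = 12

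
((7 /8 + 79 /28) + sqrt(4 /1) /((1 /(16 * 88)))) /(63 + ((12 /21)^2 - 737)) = -1105321 /264080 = -4.19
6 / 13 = 0.46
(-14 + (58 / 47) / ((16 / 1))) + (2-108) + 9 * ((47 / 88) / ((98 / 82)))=-2936116 / 25333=-115.90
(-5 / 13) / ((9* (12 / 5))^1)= -25 / 1404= -0.02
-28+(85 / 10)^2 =177 / 4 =44.25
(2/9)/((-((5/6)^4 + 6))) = -288/8401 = -0.03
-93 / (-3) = 31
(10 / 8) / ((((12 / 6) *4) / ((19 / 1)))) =95 / 32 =2.97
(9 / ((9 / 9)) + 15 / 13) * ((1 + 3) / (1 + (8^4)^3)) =528 / 893353197581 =0.00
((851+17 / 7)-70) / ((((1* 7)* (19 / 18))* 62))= 49356 / 28861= 1.71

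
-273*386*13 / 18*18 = -1369914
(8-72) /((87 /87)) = -64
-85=-85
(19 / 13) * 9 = 171 / 13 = 13.15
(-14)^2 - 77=119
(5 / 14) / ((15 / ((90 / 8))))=15 / 56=0.27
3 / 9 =1 / 3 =0.33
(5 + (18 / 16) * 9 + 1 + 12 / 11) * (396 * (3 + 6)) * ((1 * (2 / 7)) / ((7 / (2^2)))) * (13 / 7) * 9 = 57430620 / 343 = 167436.21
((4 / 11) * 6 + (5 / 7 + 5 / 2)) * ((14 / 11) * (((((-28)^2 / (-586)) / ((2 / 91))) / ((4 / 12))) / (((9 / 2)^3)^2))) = -316196608 / 2093464197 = -0.15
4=4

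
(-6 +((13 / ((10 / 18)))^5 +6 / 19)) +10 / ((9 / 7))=7015835.81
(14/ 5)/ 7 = 2/ 5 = 0.40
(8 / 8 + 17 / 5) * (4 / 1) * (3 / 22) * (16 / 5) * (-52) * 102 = -1018368 / 25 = -40734.72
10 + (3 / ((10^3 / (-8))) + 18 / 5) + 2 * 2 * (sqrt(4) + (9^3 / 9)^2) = 3283197 / 125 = 26265.58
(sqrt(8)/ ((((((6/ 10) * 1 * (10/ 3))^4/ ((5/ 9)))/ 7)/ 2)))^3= 2.60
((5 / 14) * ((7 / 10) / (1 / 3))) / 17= 3 / 68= 0.04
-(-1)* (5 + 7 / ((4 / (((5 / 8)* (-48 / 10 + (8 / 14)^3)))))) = -0.05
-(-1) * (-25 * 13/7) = -325/7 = -46.43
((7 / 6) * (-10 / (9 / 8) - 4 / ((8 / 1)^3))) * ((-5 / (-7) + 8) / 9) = -625189 / 62208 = -10.05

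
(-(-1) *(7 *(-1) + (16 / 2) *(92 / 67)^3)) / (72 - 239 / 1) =-4124163 / 50227421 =-0.08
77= 77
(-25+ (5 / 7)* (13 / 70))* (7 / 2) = -2437 / 28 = -87.04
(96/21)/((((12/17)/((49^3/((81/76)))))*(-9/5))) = -868585760/2187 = -397158.56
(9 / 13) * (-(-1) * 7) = 63 / 13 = 4.85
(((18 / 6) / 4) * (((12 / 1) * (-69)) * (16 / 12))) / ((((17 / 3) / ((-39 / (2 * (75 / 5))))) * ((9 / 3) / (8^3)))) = 2755584 / 85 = 32418.64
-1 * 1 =-1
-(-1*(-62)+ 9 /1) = -71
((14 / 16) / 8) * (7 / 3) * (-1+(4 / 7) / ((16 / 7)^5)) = -4242469 / 16777216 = -0.25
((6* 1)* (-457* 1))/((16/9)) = -12339/8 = -1542.38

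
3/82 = 0.04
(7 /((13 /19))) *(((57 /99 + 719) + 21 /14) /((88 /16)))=1341.30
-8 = -8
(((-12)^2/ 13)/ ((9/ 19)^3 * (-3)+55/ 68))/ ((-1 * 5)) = -4.52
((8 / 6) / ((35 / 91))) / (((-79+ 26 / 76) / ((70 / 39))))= -304 / 3843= -0.08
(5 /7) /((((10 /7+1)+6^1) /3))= 15 /59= 0.25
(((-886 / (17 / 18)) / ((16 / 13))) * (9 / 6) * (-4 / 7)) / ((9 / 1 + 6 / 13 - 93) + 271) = 2021409 / 580006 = 3.49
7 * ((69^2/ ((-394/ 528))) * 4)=-178646.25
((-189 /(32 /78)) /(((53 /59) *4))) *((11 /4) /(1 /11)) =-52621569 /13568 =-3878.36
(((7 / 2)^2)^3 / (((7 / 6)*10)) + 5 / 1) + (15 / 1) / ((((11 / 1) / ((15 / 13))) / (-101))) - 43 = -1800677 / 45760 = -39.35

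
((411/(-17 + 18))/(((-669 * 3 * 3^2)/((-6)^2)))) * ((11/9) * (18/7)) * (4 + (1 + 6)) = -132616/4683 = -28.32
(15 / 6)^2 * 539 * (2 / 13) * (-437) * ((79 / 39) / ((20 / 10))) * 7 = -3256381975 / 2028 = -1605711.03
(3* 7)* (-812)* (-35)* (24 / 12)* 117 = 139655880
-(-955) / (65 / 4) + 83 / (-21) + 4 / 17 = 55.05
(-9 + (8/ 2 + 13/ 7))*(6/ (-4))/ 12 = 11/ 28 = 0.39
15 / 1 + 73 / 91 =1438 / 91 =15.80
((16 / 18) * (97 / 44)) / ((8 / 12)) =97 / 33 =2.94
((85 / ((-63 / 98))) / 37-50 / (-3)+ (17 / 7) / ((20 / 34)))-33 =-367793 / 23310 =-15.78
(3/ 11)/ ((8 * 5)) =3/ 440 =0.01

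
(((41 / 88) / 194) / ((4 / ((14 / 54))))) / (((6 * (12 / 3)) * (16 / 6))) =287 / 118001664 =0.00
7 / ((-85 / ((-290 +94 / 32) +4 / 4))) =32039 / 1360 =23.56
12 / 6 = 2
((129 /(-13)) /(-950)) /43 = 3 /12350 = 0.00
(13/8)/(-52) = -1/32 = -0.03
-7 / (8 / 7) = -49 / 8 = -6.12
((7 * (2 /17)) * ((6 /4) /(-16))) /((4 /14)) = -147 /544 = -0.27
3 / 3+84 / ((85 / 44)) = 3781 / 85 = 44.48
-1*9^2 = -81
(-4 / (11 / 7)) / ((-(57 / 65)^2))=118300 / 35739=3.31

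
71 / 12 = 5.92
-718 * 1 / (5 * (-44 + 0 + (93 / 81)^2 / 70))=7327908 / 2244359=3.27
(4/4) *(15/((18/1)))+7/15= 13/10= 1.30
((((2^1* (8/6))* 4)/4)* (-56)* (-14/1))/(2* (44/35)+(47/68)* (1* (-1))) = 14927360/13017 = 1146.76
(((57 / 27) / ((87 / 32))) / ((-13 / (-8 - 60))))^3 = 70670388035584 / 1054666965339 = 67.01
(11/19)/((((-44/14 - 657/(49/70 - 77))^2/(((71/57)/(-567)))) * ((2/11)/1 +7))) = -102069671/17231819081904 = -0.00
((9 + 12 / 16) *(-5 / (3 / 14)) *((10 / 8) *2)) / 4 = -2275 / 16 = -142.19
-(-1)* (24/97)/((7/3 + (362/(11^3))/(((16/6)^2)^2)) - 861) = -196263936/681118819985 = -0.00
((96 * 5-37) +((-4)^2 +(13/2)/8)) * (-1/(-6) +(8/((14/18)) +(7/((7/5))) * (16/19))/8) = 909.83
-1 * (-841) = 841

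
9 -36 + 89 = 62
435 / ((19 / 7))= 3045 / 19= 160.26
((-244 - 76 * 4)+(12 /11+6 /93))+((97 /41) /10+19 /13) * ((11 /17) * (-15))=-3481132731 /6179602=-563.33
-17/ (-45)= 17/ 45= 0.38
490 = 490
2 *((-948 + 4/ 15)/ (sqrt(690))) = -14216 *sqrt(690)/ 5175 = -72.16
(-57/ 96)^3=-6859/ 32768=-0.21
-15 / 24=-0.62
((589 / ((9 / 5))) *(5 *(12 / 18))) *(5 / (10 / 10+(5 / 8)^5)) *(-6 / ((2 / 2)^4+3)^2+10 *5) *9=239444992000 / 107679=2223692.57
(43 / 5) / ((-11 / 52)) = -2236 / 55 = -40.65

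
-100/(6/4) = -200/3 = -66.67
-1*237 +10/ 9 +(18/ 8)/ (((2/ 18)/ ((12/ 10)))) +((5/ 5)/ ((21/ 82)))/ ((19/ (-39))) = -2628659/ 11970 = -219.60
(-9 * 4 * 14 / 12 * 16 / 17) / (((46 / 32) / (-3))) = 32256 / 391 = 82.50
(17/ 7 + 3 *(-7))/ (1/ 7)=-130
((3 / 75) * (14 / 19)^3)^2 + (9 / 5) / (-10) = -10570264153 / 58807351250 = -0.18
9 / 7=1.29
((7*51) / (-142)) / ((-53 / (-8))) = -1428 / 3763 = -0.38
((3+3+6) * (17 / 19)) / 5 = 2.15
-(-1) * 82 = 82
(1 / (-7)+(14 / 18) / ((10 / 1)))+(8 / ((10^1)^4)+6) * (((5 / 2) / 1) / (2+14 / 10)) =465593 / 107100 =4.35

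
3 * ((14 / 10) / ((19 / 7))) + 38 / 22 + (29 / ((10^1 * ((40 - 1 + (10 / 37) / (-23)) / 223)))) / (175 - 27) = 939395173 / 277376440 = 3.39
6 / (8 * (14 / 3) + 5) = 18 / 127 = 0.14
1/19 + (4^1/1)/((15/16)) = 1231/285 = 4.32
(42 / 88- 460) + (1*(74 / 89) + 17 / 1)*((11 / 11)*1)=-1729663 / 3916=-441.69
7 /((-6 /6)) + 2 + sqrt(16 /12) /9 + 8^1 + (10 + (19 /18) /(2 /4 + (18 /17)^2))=2 * sqrt(3) /27 + 115120 /8433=13.78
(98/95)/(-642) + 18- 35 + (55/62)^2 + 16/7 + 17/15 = -3499855273/273519820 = -12.80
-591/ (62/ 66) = -19503/ 31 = -629.13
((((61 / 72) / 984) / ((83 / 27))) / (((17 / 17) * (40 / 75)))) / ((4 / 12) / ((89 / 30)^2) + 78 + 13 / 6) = 21743145 / 3320719053568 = 0.00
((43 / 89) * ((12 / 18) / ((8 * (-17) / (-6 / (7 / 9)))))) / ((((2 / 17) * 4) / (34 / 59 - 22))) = -30573 / 36757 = -0.83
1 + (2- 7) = -4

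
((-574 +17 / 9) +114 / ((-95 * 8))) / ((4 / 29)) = -2987203 / 720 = -4148.89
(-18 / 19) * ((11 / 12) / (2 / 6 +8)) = -99 / 950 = -0.10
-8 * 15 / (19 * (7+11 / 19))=-5 / 6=-0.83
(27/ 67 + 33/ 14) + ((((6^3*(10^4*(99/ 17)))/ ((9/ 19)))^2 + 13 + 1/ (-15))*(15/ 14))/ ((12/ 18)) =21944685425143313061/ 19363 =1133330859120142.18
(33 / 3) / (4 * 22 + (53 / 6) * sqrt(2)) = 17424 / 136583 - 1749 * sqrt(2) / 136583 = 0.11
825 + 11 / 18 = 14861 / 18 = 825.61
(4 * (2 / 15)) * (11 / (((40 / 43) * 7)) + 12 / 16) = 683 / 525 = 1.30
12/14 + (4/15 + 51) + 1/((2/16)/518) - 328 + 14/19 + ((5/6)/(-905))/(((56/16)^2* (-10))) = 9779183678/2527665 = 3868.86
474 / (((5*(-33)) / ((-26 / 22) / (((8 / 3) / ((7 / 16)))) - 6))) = 688959 / 38720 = 17.79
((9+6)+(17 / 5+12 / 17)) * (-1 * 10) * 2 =-6496 / 17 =-382.12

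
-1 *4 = -4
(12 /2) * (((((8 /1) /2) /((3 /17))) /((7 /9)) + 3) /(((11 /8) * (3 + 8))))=10800 /847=12.75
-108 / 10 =-54 / 5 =-10.80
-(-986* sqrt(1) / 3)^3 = 958585256 / 27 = 35503157.63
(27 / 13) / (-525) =-9 / 2275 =-0.00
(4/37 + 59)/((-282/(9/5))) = -0.38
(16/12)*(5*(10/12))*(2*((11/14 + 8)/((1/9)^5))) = 40350150/7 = 5764307.14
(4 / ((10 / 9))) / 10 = 9 / 25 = 0.36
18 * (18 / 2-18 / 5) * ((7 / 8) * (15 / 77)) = 729 / 44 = 16.57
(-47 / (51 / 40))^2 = 3534400 / 2601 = 1358.86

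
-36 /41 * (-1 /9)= 4 /41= 0.10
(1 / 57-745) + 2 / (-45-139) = -3906745 / 5244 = -744.99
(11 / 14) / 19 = 11 / 266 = 0.04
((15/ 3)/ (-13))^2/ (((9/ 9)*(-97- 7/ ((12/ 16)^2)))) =-45/ 33293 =-0.00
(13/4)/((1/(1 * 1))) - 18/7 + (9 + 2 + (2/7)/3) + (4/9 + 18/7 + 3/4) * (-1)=1009/126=8.01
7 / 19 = 0.37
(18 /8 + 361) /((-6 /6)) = -1453 /4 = -363.25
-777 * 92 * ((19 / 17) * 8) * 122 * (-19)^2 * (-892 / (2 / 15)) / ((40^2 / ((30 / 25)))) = 60027030070812 / 425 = 141240070754.85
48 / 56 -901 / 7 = -895 / 7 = -127.86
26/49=0.53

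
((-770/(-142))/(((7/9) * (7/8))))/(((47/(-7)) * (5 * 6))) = -132/3337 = -0.04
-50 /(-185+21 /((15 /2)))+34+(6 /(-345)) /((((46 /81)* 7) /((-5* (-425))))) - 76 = -172119611 /3373433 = -51.02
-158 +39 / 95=-14971 / 95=-157.59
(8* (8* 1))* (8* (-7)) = -3584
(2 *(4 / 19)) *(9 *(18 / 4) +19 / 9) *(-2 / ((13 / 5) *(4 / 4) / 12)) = -165.61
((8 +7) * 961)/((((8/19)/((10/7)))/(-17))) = -23280225/28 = -831436.61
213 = 213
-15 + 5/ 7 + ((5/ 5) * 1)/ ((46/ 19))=-4467/ 322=-13.87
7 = 7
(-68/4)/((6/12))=-34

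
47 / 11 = 4.27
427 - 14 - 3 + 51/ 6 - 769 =-701/ 2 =-350.50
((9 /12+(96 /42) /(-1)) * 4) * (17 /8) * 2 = -731 /28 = -26.11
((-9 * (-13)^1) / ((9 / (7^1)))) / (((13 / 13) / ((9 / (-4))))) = -819 / 4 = -204.75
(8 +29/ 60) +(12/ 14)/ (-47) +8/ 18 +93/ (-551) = 285212813/ 32630220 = 8.74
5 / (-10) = -0.50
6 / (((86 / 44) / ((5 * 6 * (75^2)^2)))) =125296875000 / 43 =2913880813.95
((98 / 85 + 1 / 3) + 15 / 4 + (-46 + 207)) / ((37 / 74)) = 169561 / 510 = 332.47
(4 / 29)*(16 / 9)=64 / 261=0.25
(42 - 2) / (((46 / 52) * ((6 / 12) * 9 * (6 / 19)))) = 19760 / 621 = 31.82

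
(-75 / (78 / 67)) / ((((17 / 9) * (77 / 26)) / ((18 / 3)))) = -90450 / 1309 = -69.10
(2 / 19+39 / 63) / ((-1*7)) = -289 / 2793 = -0.10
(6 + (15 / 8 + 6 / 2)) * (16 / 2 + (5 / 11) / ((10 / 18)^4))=1527807 / 11000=138.89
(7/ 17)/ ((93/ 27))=63/ 527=0.12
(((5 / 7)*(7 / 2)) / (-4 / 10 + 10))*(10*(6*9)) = 1125 / 8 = 140.62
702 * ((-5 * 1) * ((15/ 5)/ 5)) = -2106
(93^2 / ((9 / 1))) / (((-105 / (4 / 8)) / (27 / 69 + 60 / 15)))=-97061 / 4830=-20.10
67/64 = 1.05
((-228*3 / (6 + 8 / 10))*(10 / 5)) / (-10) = 342 / 17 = 20.12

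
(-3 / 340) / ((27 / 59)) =-59 / 3060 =-0.02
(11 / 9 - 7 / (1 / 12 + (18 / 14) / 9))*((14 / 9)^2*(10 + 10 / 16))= -21170695 / 27702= -764.23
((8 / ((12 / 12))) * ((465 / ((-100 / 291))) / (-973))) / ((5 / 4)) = 216504 / 24325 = 8.90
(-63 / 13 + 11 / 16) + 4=-33 / 208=-0.16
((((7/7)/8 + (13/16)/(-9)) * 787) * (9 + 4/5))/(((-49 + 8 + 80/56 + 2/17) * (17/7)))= -1889587/676080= -2.79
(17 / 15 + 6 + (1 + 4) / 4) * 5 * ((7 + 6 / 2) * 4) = 5030 / 3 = 1676.67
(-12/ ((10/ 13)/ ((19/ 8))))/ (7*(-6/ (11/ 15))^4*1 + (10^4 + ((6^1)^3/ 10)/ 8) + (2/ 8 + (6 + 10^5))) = -3616327/ 13799406913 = -0.00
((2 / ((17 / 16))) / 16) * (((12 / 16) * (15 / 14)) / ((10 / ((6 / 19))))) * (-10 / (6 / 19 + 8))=-135 / 37604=-0.00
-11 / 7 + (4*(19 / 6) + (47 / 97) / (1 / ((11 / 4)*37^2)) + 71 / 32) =119773723 / 65184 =1837.47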